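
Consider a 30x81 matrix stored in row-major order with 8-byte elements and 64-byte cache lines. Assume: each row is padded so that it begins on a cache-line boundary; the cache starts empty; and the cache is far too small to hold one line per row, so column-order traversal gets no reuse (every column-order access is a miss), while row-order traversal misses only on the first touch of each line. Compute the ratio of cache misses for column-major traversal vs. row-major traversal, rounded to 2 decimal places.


Each row occupies 81 * 8 = 648 bytes and starts on a line boundary, so it spans ceil(648 / 64) = 11 cache lines.
Row-major traversal misses (one per line touched): 30 * ceil(81 * 8 / 64) = 330
Column-major traversal misses (no reuse, every access misses): 30 * 81 = 2430
Ratio = 2430 / 330 = 7.36

7.36


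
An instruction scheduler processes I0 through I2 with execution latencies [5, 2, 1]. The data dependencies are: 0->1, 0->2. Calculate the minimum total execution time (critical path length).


Compute longest path through dependency graph: dist(Ik) = max over predecessors of dist + latency(Ik).
dist(I0) = latency 5 = 5
dist(I1) = dist(I0) + 2 = 5 + 2 = 7
dist(I2) = dist(I0) + 1 = 5 + 1 = 6
Critical path = max dist = 7

7


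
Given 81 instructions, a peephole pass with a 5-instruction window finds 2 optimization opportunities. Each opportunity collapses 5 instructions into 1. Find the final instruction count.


Each match removes 4 instructions.
Total removed = 2 * 4 = 8
Remaining = 81 - 8 = 73

73


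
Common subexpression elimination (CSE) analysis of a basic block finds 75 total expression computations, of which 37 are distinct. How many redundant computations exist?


CSE count = total expressions - unique expressions
= 75 - 37 = 38

38


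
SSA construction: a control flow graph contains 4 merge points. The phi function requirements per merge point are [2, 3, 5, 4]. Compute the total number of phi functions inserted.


Total phi functions = sum of phi functions at each join node
= 2 + 3 + 5 + 4 = 14

14


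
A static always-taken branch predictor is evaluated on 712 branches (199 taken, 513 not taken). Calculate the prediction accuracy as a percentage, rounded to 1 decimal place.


Predictor: always-taken
Correct predictions = 199
Accuracy = 199 / 712 * 100 = 27.9%

27.9


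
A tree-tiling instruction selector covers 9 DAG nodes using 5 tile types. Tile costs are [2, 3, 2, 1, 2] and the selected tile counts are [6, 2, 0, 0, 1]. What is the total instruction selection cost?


Total cost = sum(count_i * cost_i)
= 6*2 + 2*3 + 0*2 + 0*1 + 1*2
= 20

20


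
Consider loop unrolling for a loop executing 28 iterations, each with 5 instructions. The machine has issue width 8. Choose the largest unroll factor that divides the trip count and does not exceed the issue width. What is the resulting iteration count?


Largest divisor of 28 <= 8 is 7
New iterations = 28 / 7 = 4

4


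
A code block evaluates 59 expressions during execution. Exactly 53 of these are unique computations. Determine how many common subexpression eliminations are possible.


CSE count = total expressions - unique expressions
= 59 - 53 = 6

6


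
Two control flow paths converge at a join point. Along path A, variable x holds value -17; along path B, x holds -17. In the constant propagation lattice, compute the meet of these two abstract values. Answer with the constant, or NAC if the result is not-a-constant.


Meet operation: if both paths give the same constant, result is that constant; if they differ, result is NAC (not-a-constant).
Path A: -17, Path B: -17 -> equal
Result: constant -> -17

-17


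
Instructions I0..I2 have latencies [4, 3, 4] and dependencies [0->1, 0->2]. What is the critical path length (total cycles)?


Compute longest path through dependency graph: dist(Ik) = max over predecessors of dist + latency(Ik).
dist(I0) = latency 4 = 4
dist(I1) = dist(I0) + 3 = 4 + 3 = 7
dist(I2) = dist(I0) + 4 = 4 + 4 = 8
Critical path = max dist = 8

8


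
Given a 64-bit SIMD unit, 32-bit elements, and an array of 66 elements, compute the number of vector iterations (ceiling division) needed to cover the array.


Width = 64 / 32 = 2 elements per vector op
Iterations = ceil(66 / 2) = 33

33


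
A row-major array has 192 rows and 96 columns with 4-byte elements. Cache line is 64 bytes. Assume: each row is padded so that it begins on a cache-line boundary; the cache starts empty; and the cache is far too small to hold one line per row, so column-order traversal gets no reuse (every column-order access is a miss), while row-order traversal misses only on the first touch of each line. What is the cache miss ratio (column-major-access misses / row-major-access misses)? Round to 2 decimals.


Each row occupies 96 * 4 = 384 bytes and starts on a line boundary, so it spans ceil(384 / 64) = 6 cache lines.
Row-major traversal misses (one per line touched): 192 * ceil(96 * 4 / 64) = 1152
Column-major traversal misses (no reuse, every access misses): 192 * 96 = 18432
Ratio = 18432 / 1152 = 16.0

16.0


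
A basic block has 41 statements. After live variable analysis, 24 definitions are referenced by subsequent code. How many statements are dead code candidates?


Dead code = total statements - live definitions
= 41 - 24 = 17

17


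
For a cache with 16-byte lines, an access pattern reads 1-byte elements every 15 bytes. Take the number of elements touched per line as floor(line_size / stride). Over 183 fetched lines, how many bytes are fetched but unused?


Elements per line = floor(16 / 15) = 1
Bytes used per line = 1 * 1 = 1
Wasted per line = 16 - 1 = 15
Total wasted = 15 * 183 = 2745

2745


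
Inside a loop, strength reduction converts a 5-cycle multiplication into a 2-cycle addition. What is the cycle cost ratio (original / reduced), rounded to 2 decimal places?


Ratio = mult_cost / add_cost = 5 / 2 = 2.5

2.5


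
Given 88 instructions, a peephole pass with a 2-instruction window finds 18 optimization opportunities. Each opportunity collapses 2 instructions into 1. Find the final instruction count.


Each match removes 1 instructions.
Total removed = 18 * 1 = 18
Remaining = 88 - 18 = 70

70


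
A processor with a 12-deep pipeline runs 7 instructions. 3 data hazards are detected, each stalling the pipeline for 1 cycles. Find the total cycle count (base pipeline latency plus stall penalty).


Base cycles = 12 + 7 - 1 = 18
Total stalls = 3 * 1 = 3
Total = 18 + 3 = 21

21


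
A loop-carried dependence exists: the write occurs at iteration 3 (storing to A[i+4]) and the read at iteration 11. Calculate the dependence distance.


Distance = read iteration - write iteration
= 11 - 3 = 8

8


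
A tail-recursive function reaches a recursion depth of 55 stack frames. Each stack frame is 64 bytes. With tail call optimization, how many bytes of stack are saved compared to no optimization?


Without TCO: 55 * 64 = 3520 bytes
With TCO: reuse 1 frame = 64 bytes
Savings = 3520 - 64 = 3456

3456


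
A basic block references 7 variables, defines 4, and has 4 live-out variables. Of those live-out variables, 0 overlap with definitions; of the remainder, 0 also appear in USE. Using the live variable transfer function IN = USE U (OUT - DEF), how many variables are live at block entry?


OUT - DEF: 4 - 0 = 4
|IN| = |USE| + |OUT - DEF| - |USE ∩ (OUT - DEF)| = 7 + 4 - 0 = 11

11


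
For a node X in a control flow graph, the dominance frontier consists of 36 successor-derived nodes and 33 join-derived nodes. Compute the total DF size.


DF(X) = direct successor contributions + join point contributions
= 36 + 33 = 69

69


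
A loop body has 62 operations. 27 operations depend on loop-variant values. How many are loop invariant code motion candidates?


Invariant candidates = total - loop-dependent
= 62 - 27 = 35

35


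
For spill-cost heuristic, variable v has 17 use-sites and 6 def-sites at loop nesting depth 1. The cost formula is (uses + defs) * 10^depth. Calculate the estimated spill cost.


uses + defs = 17 + 6 = 23
10^1 = 10
Spill cost = 23 * 10 = 230

230


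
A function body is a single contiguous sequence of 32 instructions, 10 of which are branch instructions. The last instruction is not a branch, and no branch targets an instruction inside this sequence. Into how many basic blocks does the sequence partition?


With no in-sequence branch targets, the leaders are the first instruction plus the instruction after each branch.
Number of basic blocks = branches + 1
= 10 + 1 = 11

11


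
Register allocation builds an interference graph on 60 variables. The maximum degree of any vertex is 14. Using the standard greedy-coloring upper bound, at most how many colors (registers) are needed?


Greedy coloring never needs more than (max_degree + 1) colors: when coloring a vertex, at most max_degree neighbors are already colored.
Upper bound = 14 + 1 = 15

15


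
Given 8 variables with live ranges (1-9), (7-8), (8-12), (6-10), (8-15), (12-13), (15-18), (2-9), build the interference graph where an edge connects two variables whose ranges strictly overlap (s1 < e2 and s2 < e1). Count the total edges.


Check all pairs for overlapping intervals.
Two intervals (s1,e1) and (s2,e2) overlap if s1 < e2 and s2 < e1.
v0 (1-9) vs v1..v7: overlaps v1, v2, v3, v4, v7 -> 5
v1 (7-8) vs v2..v7: overlaps v3, v7 -> 2
v2 (8-12) vs v3..v7: overlaps v3, v4, v7 -> 3
v3 (6-10) vs v4..v7: overlaps v4, v7 -> 2
v4 (8-15) vs v5..v7: overlaps v5, v7 -> 2
v5 (12-13) vs v6..v7: overlaps none -> 0
v6 (15-18) vs v7: overlaps none -> 0
Total overlapping pairs = 5 + 2 + 3 + 2 + 2 + 0 + 0 = 14

14


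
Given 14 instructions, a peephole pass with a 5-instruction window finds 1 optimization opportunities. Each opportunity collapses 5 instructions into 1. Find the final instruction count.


Each match removes 4 instructions.
Total removed = 1 * 4 = 4
Remaining = 14 - 4 = 10

10


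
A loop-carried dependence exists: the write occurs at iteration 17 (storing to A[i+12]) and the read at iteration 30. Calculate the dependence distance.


Distance = read iteration - write iteration
= 30 - 17 = 13

13


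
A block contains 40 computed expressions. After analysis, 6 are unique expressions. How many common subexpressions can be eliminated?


CSE count = total expressions - unique expressions
= 40 - 6 = 34

34


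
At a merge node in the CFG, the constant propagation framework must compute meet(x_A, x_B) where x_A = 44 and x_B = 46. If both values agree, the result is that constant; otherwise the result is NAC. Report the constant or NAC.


Meet operation: if both paths give the same constant, result is that constant; if they differ, result is NAC (not-a-constant).
Path A: 44, Path B: 46 -> differ
Result: not-a-constant -> NAC

NAC


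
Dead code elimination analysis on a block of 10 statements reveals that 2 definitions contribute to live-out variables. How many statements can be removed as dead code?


Dead code = total statements - live definitions
= 10 - 2 = 8

8


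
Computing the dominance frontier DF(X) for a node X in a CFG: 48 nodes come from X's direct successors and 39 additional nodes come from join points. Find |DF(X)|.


DF(X) = direct successor contributions + join point contributions
= 48 + 39 = 87

87


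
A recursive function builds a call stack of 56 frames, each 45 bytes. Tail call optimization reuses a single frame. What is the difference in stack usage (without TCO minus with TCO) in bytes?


Without TCO: 56 * 45 = 2520 bytes
With TCO: reuse 1 frame = 45 bytes
Savings = 2520 - 45 = 2475

2475


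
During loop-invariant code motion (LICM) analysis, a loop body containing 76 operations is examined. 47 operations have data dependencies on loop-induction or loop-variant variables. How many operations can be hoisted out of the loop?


Invariant candidates = total - loop-dependent
= 76 - 47 = 29

29


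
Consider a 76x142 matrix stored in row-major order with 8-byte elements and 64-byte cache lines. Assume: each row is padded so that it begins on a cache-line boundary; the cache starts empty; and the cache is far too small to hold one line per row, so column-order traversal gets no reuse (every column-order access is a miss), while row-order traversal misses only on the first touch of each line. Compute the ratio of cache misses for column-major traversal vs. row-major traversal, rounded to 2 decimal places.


Each row occupies 142 * 8 = 1136 bytes and starts on a line boundary, so it spans ceil(1136 / 64) = 18 cache lines.
Row-major traversal misses (one per line touched): 76 * ceil(142 * 8 / 64) = 1368
Column-major traversal misses (no reuse, every access misses): 76 * 142 = 10792
Ratio = 10792 / 1368 = 7.89

7.89


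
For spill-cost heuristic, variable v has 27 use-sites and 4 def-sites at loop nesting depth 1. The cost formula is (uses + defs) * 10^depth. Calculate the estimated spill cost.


uses + defs = 27 + 4 = 31
10^1 = 10
Spill cost = 31 * 10 = 310

310


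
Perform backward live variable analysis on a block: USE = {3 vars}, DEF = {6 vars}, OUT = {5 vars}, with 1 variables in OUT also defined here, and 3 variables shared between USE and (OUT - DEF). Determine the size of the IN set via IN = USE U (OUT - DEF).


OUT - DEF: 5 - 1 = 4
|IN| = |USE| + |OUT - DEF| - |USE ∩ (OUT - DEF)| = 3 + 4 - 3 = 4

4


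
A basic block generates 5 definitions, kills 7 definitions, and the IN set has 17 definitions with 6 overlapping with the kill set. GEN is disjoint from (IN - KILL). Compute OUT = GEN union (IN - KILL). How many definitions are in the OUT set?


IN - KILL: 17 - 6 = 11 surviving definitions
OUT = GEN + surviving = 5 + 11 = 16

16


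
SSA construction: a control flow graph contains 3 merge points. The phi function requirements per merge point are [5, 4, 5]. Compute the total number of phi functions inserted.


Total phi functions = sum of phi functions at each join node
= 5 + 4 + 5 = 14

14


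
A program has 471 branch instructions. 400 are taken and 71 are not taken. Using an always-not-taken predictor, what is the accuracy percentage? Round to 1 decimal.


Predictor: always-not-taken
Correct predictions = 71
Accuracy = 71 / 471 * 100 = 15.1%

15.1


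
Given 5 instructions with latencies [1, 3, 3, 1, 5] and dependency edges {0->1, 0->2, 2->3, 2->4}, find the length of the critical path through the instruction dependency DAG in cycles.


Compute longest path through dependency graph: dist(Ik) = max over predecessors of dist + latency(Ik).
dist(I0) = latency 1 = 1
dist(I1) = dist(I0) + 3 = 1 + 3 = 4
dist(I2) = dist(I0) + 3 = 1 + 3 = 4
dist(I3) = dist(I2) + 1 = 4 + 1 = 5
dist(I4) = dist(I2) + 5 = 4 + 5 = 9
Critical path = max dist = 9

9


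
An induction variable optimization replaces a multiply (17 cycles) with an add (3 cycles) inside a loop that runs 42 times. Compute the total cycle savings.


Per-iteration saving = 17 - 3 = 14
Total saved = 42 * 14 = 588

588


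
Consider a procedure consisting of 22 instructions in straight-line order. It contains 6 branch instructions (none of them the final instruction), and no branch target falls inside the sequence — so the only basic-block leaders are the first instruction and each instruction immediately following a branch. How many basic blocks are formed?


With no in-sequence branch targets, the leaders are the first instruction plus the instruction after each branch.
Number of basic blocks = branches + 1
= 6 + 1 = 7

7


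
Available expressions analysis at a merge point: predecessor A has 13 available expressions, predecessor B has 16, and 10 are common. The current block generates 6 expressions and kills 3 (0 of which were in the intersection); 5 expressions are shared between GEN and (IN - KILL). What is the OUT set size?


IN = intersection of predecessors = 10
IN - KILL = 10 - 0 = 10
|OUT| = |GEN| + |IN - KILL| - |GEN ∩ (IN - KILL)| = 6 + 10 - 5 = 11

11


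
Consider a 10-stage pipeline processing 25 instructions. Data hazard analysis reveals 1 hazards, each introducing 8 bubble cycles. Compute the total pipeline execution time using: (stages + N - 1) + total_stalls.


Base cycles = 10 + 25 - 1 = 34
Total stalls = 1 * 8 = 8
Total = 34 + 8 = 42

42


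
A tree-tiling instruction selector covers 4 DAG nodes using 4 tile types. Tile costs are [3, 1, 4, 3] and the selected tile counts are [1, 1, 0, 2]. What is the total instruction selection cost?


Total cost = sum(count_i * cost_i)
= 1*3 + 1*1 + 0*4 + 2*3
= 10

10


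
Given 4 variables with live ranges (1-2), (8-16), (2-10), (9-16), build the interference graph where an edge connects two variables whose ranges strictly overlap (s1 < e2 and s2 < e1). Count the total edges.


Check all pairs for overlapping intervals.
Two intervals (s1,e1) and (s2,e2) overlap if s1 < e2 and s2 < e1.
v0 (1-2) vs v1..v3: overlaps none -> 0
v1 (8-16) vs v2..v3: overlaps v2, v3 -> 2
v2 (2-10) vs v3: overlaps v3 -> 1
Total overlapping pairs = 0 + 2 + 1 = 3

3


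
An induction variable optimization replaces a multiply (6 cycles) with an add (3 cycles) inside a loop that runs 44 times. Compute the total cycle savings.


Per-iteration saving = 6 - 3 = 3
Total saved = 44 * 3 = 132

132


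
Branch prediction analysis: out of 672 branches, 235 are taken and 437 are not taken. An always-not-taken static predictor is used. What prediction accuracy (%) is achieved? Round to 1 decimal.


Predictor: always-not-taken
Correct predictions = 437
Accuracy = 437 / 672 * 100 = 65.0%

65.0


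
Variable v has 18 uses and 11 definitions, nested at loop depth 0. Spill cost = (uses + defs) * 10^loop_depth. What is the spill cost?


uses + defs = 18 + 11 = 29
10^0 = 1
Spill cost = 29 * 1 = 29

29


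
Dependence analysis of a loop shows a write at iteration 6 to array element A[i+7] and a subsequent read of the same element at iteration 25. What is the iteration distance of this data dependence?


Distance = read iteration - write iteration
= 25 - 6 = 19

19


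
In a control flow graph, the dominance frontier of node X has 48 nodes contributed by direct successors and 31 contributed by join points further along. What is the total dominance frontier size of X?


DF(X) = direct successor contributions + join point contributions
= 48 + 31 = 79

79


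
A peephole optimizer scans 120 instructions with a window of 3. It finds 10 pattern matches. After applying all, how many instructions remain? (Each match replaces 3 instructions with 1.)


Each match removes 2 instructions.
Total removed = 10 * 2 = 20
Remaining = 120 - 20 = 100

100


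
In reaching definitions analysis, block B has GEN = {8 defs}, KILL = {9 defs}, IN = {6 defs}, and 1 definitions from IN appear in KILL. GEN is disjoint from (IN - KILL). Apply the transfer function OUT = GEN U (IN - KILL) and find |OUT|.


IN - KILL: 6 - 1 = 5 surviving definitions
OUT = GEN + surviving = 8 + 5 = 13

13


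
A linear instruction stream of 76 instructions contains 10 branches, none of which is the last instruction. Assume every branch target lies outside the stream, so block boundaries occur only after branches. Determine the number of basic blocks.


With no in-sequence branch targets, the leaders are the first instruction plus the instruction after each branch.
Number of basic blocks = branches + 1
= 10 + 1 = 11

11


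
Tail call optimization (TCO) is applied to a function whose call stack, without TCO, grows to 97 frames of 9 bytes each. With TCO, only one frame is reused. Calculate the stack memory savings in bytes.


Without TCO: 97 * 9 = 873 bytes
With TCO: reuse 1 frame = 9 bytes
Savings = 873 - 9 = 864

864


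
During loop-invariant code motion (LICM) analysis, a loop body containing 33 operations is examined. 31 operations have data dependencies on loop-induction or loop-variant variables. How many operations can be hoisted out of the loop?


Invariant candidates = total - loop-dependent
= 33 - 31 = 2

2


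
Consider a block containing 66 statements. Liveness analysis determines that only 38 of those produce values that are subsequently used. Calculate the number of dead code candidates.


Dead code = total statements - live definitions
= 66 - 38 = 28

28


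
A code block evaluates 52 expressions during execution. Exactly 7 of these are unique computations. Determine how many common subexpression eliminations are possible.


CSE count = total expressions - unique expressions
= 52 - 7 = 45

45


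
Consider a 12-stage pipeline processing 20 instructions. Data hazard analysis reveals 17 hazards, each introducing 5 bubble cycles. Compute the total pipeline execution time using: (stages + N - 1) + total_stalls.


Base cycles = 12 + 20 - 1 = 31
Total stalls = 17 * 5 = 85
Total = 31 + 85 = 116

116


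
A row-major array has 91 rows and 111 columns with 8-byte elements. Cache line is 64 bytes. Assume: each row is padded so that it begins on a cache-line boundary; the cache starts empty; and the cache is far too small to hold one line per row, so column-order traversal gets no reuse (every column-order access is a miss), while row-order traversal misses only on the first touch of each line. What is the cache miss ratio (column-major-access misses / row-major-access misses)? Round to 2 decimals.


Each row occupies 111 * 8 = 888 bytes and starts on a line boundary, so it spans ceil(888 / 64) = 14 cache lines.
Row-major traversal misses (one per line touched): 91 * ceil(111 * 8 / 64) = 1274
Column-major traversal misses (no reuse, every access misses): 91 * 111 = 10101
Ratio = 10101 / 1274 = 7.93

7.93


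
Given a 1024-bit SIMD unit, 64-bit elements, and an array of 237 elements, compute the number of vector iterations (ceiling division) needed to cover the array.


Width = 1024 / 64 = 16 elements per vector op
Iterations = ceil(237 / 16) = 15

15


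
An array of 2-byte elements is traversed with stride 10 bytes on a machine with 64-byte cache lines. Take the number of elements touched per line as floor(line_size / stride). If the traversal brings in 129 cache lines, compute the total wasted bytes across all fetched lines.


Elements per line = floor(64 / 10) = 6
Bytes used per line = 6 * 2 = 12
Wasted per line = 64 - 12 = 52
Total wasted = 52 * 129 = 6708

6708


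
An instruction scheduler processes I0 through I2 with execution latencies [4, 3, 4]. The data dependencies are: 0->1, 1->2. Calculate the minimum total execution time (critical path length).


Compute longest path through dependency graph: dist(Ik) = max over predecessors of dist + latency(Ik).
dist(I0) = latency 4 = 4
dist(I1) = dist(I0) + 3 = 4 + 3 = 7
dist(I2) = dist(I1) + 4 = 7 + 4 = 11
Critical path = max dist = 11

11


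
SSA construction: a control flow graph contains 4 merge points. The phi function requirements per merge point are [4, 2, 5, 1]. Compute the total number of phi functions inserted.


Total phi functions = sum of phi functions at each join node
= 4 + 2 + 5 + 1 = 12

12


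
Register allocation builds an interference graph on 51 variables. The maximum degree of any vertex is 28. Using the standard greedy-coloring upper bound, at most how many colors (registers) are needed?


Greedy coloring never needs more than (max_degree + 1) colors: when coloring a vertex, at most max_degree neighbors are already colored.
Upper bound = 28 + 1 = 29

29


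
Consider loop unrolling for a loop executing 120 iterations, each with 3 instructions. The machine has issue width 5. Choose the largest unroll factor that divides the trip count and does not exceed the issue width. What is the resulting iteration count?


Largest divisor of 120 <= 5 is 5
New iterations = 120 / 5 = 24

24


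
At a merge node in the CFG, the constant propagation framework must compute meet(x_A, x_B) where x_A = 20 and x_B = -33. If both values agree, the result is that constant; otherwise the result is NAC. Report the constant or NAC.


Meet operation: if both paths give the same constant, result is that constant; if they differ, result is NAC (not-a-constant).
Path A: 20, Path B: -33 -> differ
Result: not-a-constant -> NAC

NAC


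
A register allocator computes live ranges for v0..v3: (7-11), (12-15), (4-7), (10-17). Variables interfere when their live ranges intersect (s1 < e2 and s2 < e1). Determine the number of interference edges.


Check all pairs for overlapping intervals.
Two intervals (s1,e1) and (s2,e2) overlap if s1 < e2 and s2 < e1.
v0 (7-11) vs v1..v3: overlaps v3 -> 1
v1 (12-15) vs v2..v3: overlaps v3 -> 1
v2 (4-7) vs v3: overlaps none -> 0
Total overlapping pairs = 1 + 1 + 0 = 2

2


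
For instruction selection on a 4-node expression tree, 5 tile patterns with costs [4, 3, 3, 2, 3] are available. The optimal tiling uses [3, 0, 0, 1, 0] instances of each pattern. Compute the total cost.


Total cost = sum(count_i * cost_i)
= 3*4 + 0*3 + 0*3 + 1*2 + 0*3
= 14

14


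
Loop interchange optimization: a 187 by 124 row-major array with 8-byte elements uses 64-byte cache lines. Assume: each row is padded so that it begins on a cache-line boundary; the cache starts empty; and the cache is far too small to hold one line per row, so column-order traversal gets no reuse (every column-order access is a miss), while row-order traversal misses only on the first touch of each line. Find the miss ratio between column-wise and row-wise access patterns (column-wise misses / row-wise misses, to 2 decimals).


Each row occupies 124 * 8 = 992 bytes and starts on a line boundary, so it spans ceil(992 / 64) = 16 cache lines.
Row-major traversal misses (one per line touched): 187 * ceil(124 * 8 / 64) = 2992
Column-major traversal misses (no reuse, every access misses): 187 * 124 = 23188
Ratio = 23188 / 2992 = 7.75

7.75


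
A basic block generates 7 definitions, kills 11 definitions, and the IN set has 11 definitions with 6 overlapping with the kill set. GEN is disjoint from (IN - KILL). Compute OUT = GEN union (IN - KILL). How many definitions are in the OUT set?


IN - KILL: 11 - 6 = 5 surviving definitions
OUT = GEN + surviving = 7 + 5 = 12

12


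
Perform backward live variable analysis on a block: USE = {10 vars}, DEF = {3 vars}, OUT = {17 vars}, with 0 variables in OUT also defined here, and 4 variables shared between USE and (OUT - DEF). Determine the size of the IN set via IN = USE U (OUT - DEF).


OUT - DEF: 17 - 0 = 17
|IN| = |USE| + |OUT - DEF| - |USE ∩ (OUT - DEF)| = 10 + 17 - 4 = 23

23


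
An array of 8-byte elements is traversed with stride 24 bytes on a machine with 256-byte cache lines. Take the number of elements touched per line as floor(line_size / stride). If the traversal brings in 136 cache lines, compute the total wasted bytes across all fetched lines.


Elements per line = floor(256 / 24) = 10
Bytes used per line = 10 * 8 = 80
Wasted per line = 256 - 80 = 176
Total wasted = 176 * 136 = 23936

23936


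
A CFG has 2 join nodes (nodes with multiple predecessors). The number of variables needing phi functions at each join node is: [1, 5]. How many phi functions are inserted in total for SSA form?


Total phi functions = sum of phi functions at each join node
= 1 + 5 = 6

6


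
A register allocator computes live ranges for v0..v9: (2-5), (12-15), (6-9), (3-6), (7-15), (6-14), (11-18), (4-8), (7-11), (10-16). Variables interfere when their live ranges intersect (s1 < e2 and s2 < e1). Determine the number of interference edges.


Check all pairs for overlapping intervals.
Two intervals (s1,e1) and (s2,e2) overlap if s1 < e2 and s2 < e1.
v0 (2-5) vs v1..v9: overlaps v3, v7 -> 2
v1 (12-15) vs v2..v9: overlaps v4, v5, v6, v9 -> 4
v2 (6-9) vs v3..v9: overlaps v4, v5, v7, v8 -> 4
v3 (3-6) vs v4..v9: overlaps v7 -> 1
v4 (7-15) vs v5..v9: overlaps v5, v6, v7, v8, v9 -> 5
v5 (6-14) vs v6..v9: overlaps v6, v7, v8, v9 -> 4
v6 (11-18) vs v7..v9: overlaps v9 -> 1
v7 (4-8) vs v8..v9: overlaps v8 -> 1
v8 (7-11) vs v9: overlaps v9 -> 1
Total overlapping pairs = 2 + 4 + 4 + 1 + 5 + 4 + 1 + 1 + 1 = 23

23


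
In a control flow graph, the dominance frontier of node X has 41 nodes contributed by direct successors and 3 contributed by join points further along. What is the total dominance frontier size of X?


DF(X) = direct successor contributions + join point contributions
= 41 + 3 = 44

44


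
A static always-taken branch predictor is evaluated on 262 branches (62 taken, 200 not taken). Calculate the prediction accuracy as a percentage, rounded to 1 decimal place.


Predictor: always-taken
Correct predictions = 62
Accuracy = 62 / 262 * 100 = 23.7%

23.7


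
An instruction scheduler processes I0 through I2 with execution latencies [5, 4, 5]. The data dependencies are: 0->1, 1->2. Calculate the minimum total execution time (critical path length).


Compute longest path through dependency graph: dist(Ik) = max over predecessors of dist + latency(Ik).
dist(I0) = latency 5 = 5
dist(I1) = dist(I0) + 4 = 5 + 4 = 9
dist(I2) = dist(I1) + 5 = 9 + 5 = 14
Critical path = max dist = 14

14


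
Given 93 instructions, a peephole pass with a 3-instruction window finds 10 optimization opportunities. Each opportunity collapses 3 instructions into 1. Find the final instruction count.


Each match removes 2 instructions.
Total removed = 10 * 2 = 20
Remaining = 93 - 20 = 73

73


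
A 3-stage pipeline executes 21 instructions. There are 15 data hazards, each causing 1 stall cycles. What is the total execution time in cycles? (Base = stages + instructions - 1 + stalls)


Base cycles = 3 + 21 - 1 = 23
Total stalls = 15 * 1 = 15
Total = 23 + 15 = 38

38


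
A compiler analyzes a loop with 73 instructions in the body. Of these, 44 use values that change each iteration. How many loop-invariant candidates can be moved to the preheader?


Invariant candidates = total - loop-dependent
= 73 - 44 = 29

29


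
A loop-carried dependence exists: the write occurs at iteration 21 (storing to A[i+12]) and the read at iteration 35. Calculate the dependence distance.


Distance = read iteration - write iteration
= 35 - 21 = 14

14


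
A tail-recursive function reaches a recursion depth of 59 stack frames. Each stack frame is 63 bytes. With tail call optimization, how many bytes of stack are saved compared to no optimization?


Without TCO: 59 * 63 = 3717 bytes
With TCO: reuse 1 frame = 63 bytes
Savings = 3717 - 63 = 3654

3654


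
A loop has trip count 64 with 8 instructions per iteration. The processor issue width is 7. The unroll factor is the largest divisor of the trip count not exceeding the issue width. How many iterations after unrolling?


Largest divisor of 64 <= 7 is 4
New iterations = 64 / 4 = 16

16


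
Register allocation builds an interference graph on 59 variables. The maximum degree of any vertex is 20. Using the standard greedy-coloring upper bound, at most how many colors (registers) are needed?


Greedy coloring never needs more than (max_degree + 1) colors: when coloring a vertex, at most max_degree neighbors are already colored.
Upper bound = 20 + 1 = 21

21


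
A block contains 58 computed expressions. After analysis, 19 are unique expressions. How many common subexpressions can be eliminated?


CSE count = total expressions - unique expressions
= 58 - 19 = 39

39


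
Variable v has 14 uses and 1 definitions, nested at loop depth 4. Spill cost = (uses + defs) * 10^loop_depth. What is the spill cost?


uses + defs = 14 + 1 = 15
10^4 = 10000
Spill cost = 15 * 10000 = 150000

150000


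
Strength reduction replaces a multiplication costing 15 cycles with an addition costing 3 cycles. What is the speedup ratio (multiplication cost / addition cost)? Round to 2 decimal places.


Ratio = mult_cost / add_cost = 15 / 3 = 5.0

5.0


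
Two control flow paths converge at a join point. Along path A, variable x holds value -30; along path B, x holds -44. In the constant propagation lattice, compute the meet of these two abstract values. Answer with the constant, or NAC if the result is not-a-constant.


Meet operation: if both paths give the same constant, result is that constant; if they differ, result is NAC (not-a-constant).
Path A: -30, Path B: -44 -> differ
Result: not-a-constant -> NAC

NAC


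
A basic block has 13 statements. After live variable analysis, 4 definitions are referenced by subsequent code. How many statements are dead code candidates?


Dead code = total statements - live definitions
= 13 - 4 = 9

9


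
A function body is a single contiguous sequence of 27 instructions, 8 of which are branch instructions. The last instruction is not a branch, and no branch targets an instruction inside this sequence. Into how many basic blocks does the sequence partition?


With no in-sequence branch targets, the leaders are the first instruction plus the instruction after each branch.
Number of basic blocks = branches + 1
= 8 + 1 = 9

9


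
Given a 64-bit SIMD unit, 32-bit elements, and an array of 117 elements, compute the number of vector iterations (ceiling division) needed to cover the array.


Width = 64 / 32 = 2 elements per vector op
Iterations = ceil(117 / 2) = 59

59


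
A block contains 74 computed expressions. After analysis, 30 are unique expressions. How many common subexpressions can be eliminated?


CSE count = total expressions - unique expressions
= 74 - 30 = 44

44


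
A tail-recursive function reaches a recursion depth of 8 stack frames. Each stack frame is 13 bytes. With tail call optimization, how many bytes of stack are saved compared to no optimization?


Without TCO: 8 * 13 = 104 bytes
With TCO: reuse 1 frame = 13 bytes
Savings = 104 - 13 = 91

91


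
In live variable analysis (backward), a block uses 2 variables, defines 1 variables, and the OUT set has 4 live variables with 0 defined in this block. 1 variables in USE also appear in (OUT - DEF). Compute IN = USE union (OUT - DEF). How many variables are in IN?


OUT - DEF: 4 - 0 = 4
|IN| = |USE| + |OUT - DEF| - |USE ∩ (OUT - DEF)| = 2 + 4 - 1 = 5

5


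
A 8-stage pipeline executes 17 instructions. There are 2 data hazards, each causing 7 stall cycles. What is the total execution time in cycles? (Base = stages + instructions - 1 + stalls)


Base cycles = 8 + 17 - 1 = 24
Total stalls = 2 * 7 = 14
Total = 24 + 14 = 38

38


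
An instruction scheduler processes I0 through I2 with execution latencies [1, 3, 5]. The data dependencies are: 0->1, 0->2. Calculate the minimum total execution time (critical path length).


Compute longest path through dependency graph: dist(Ik) = max over predecessors of dist + latency(Ik).
dist(I0) = latency 1 = 1
dist(I1) = dist(I0) + 3 = 1 + 3 = 4
dist(I2) = dist(I0) + 5 = 1 + 5 = 6
Critical path = max dist = 6

6


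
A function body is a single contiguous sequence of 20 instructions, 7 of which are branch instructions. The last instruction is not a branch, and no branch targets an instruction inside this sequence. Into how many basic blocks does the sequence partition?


With no in-sequence branch targets, the leaders are the first instruction plus the instruction after each branch.
Number of basic blocks = branches + 1
= 7 + 1 = 8

8


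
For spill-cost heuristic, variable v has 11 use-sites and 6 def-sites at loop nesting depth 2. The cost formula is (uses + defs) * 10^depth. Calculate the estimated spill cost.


uses + defs = 11 + 6 = 17
10^2 = 100
Spill cost = 17 * 100 = 1700

1700


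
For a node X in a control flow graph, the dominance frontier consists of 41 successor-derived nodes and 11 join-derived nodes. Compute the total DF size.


DF(X) = direct successor contributions + join point contributions
= 41 + 11 = 52

52


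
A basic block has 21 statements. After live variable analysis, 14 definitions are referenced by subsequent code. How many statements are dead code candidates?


Dead code = total statements - live definitions
= 21 - 14 = 7

7


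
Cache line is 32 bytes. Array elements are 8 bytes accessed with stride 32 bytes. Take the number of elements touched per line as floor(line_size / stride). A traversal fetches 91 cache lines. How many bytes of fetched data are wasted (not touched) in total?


Elements per line = floor(32 / 32) = 1
Bytes used per line = 1 * 8 = 8
Wasted per line = 32 - 8 = 24
Total wasted = 24 * 91 = 2184

2184


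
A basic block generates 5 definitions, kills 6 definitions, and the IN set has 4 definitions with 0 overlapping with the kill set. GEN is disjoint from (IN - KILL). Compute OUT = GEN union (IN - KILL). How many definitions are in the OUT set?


IN - KILL: 4 - 0 = 4 surviving definitions
OUT = GEN + surviving = 5 + 4 = 9

9


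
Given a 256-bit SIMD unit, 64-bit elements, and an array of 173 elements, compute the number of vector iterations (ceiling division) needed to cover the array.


Width = 256 / 64 = 4 elements per vector op
Iterations = ceil(173 / 4) = 44

44


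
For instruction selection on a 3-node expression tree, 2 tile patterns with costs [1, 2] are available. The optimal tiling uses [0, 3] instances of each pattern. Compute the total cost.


Total cost = sum(count_i * cost_i)
= 0*1 + 3*2
= 6

6


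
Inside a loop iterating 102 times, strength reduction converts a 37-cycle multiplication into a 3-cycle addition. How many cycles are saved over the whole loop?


Per-iteration saving = 37 - 3 = 34
Total saved = 102 * 34 = 3468

3468


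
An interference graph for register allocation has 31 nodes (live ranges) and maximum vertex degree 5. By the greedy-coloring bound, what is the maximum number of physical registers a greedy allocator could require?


Greedy coloring never needs more than (max_degree + 1) colors: when coloring a vertex, at most max_degree neighbors are already colored.
Upper bound = 5 + 1 = 6

6


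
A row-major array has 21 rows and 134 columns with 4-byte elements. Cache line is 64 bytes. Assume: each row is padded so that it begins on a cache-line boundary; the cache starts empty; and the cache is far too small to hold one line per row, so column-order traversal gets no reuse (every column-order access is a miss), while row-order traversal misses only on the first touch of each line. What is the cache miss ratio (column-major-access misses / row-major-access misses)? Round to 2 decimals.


Each row occupies 134 * 4 = 536 bytes and starts on a line boundary, so it spans ceil(536 / 64) = 9 cache lines.
Row-major traversal misses (one per line touched): 21 * ceil(134 * 4 / 64) = 189
Column-major traversal misses (no reuse, every access misses): 21 * 134 = 2814
Ratio = 2814 / 189 = 14.89

14.89


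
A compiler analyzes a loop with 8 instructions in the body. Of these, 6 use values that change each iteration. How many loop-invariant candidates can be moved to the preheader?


Invariant candidates = total - loop-dependent
= 8 - 6 = 2

2


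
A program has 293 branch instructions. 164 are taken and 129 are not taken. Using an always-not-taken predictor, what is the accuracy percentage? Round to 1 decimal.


Predictor: always-not-taken
Correct predictions = 129
Accuracy = 129 / 293 * 100 = 44.0%

44.0


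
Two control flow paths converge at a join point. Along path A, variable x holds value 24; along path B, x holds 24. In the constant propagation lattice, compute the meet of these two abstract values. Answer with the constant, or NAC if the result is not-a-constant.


Meet operation: if both paths give the same constant, result is that constant; if they differ, result is NAC (not-a-constant).
Path A: 24, Path B: 24 -> equal
Result: constant -> 24

24


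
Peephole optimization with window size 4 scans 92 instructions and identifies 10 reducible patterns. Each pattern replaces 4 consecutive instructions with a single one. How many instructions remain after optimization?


Each match removes 3 instructions.
Total removed = 10 * 3 = 30
Remaining = 92 - 30 = 62

62
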